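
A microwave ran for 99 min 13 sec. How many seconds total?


Minutes: 99
Extra seconds: 13
Seconds per minute: 60
Minutes to seconds: 99 x 60 = 5940
Total: 5940 + 13 = 5953

5953


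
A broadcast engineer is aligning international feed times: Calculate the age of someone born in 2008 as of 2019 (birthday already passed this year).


Birth year: 2008
Current year: 2019
Age = current year - birth year
Age = 2019 - 2008 = 11

11


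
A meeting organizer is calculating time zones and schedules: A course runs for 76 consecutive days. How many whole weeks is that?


Total days: 76
Days per week: 7
Division: 76 / 7 = 10 remainder 6
Complete weeks: 10
Remaining days: 6

10


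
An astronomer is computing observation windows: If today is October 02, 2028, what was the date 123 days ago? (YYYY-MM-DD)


Start: 2028-10-02
Subtracting 123 days
Days already passed in October: 2
After going back through October: 121 more days to subtract
September 2028: 30 days, 91 remaining
August 2028: 31 days, 60 remaining
July 2028: 31 days, 29 remaining
June 2028 has 30 days, need 29
Result: 2028-06-01

2028-06-01


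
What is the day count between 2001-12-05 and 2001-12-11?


Start date: 2001-12-05
End date: 2001-12-11
Dec 2001: +6 days
Total: 6 days

6


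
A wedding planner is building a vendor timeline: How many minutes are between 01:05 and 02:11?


Start time: 01:05 = 65 minutes from midnight
End time: 02:11 = 131 minutes from midnight
Difference: 131 - 65 = 66 minutes
That is 1 hours and 6 minutes

66


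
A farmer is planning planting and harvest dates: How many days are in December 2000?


Month: December
Year: 2000
December is a 31-day month
Total: 31 days

31


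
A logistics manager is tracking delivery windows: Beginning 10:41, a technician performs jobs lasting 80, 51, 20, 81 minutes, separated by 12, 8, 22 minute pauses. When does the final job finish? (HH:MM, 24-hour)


Start: 10:41 = 641 min from midnight
  after task 1 (80 min): 12:01
  after break (12 min): 12:13
  after task 2 (51 min): 13:04
  after break (8 min): 13:12
  after task 3 (20 min): 13:32
  after break (22 min): 13:54
  after task 4 (81 min): 15:15
Total elapsed: 274 minutes
End time: 15:15

15:15


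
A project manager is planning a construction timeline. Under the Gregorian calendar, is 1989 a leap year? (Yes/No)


Year: 1989
Divisible by 4? 1989 / 4 = 497.25 -> No
Not divisible by 4, so NOT a leap year

No


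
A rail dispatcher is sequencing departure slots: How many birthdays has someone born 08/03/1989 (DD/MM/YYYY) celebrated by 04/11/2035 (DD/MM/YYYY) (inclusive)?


Birth: 1989-03-08
Reference: 2035-11-04
Year difference: 2035 - 1989 = 46
Has birthday (03-08) occurred by 11-04? Yes
Age in full years: 46

46


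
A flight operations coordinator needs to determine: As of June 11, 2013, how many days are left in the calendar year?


Start: June 11, 2013
End: December 31, 2013
Days left in June: 19
July: 31
August: 31
September: 30
October: 31
... plus remaining months
Sum of remaining months: 184
Total: 19 + 184 = 203

203


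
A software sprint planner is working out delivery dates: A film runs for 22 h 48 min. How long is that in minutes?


Hours: 22
Minutes: 48
Convert hours to minutes: 22 x 60 = 1320
Add remaining minutes: 1320 + 48 = 1368

1368


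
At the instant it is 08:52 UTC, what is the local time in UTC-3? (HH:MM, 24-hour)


Local time: 08:52 at UTC (offset 0h)
Target zone: UTC-3 (offset -3h)
Difference: -3 - (0) = -3 hours
Calculation: 8 + (-3) = 5
Result: 05:52

05:52


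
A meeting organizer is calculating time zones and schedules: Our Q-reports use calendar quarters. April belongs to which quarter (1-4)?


Month: April (month 4)
Q1: January-March (months 1-3)
Q2: April-June (months 4-6)
Q3: July-September (months 7-9)
Q4: October-December (months 10-12)
Month 4 falls in Q2

2


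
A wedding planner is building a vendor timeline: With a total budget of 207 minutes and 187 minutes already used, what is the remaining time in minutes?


Total budget: 207 minutes
Time used: 187 minutes
Remaining: 207 - 187 = 20 minutes
Percent used: 90.3%
Percent remaining: 9.7%

20


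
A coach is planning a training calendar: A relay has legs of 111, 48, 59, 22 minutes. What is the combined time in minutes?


Durations: 111, 48, 59, 22
Running sum: 111
+ 48 = 159
+ 59 = 218
+ 22 = 240
Total duration: 240 minutes
That is 4 hours and 0 minutes

240


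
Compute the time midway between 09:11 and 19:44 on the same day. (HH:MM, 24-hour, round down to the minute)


Start time: 09:11 = 551 minutes from midnight
End time: 19:44 = 1184 minutes from midnight
Sum: 551 + 1184 = 1735
Midpoint: 1735 / 2 = 867 minutes
Convert: 867 / 60 = 14 hours, 27 minutes
Result: 14:27

14:27


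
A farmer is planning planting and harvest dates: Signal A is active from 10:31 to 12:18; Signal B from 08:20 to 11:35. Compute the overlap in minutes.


Interval A: [631, 738] minutes from midnight
Interval B: [500, 695] minutes from midnight
Overlap start = max(631, 500) = 631
Overlap end = min(738, 695) = 695
Overlap = 695 - 631 = 64 minutes

64


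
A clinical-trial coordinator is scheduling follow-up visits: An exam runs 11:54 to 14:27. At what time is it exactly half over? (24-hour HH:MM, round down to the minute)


Start time: 11:54 = 714 minutes from midnight
End time: 14:27 = 867 minutes from midnight
Sum: 714 + 867 = 1581
Midpoint: 1581 / 2 = 790 minutes
Convert: 790 / 60 = 13 hours, 10 minutes
Result: 13:10

13:10


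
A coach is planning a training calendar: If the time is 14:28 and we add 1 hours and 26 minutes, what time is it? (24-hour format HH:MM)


Start time: 14:28
Adding: 1 hours 26 minutes
Minutes: 28 + 26 = 54
Hours: 14 + 1 + 0 = 15
Result: 15:54

15:54


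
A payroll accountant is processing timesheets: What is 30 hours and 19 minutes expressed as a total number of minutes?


Hours: 30
Minutes: 19
Convert hours to minutes: 30 x 60 = 1800
Add remaining minutes: 1800 + 19 = 1819

1819


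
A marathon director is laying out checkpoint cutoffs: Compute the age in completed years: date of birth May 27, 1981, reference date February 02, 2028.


Birth: 1981-05-27
Reference: 2028-02-02
Year difference: 2028 - 1981 = 47
Has birthday (05-27) occurred by 02-02? No
Birthday not yet reached this year -> subtract 1
Age in full years: 46

46


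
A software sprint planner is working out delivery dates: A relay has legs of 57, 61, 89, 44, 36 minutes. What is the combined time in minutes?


Durations: 57, 61, 89, 44, 36
Running sum: 57
+ 61 = 118
+ 89 = 207
+ 44 = 251
+ 36 = 287
Total duration: 287 minutes
That is 4 hours and 47 minutes

287


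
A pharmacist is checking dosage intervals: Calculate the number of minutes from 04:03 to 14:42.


Start time: 04:03 = 243 minutes from midnight
End time: 14:42 = 882 minutes from midnight
Difference: 882 - 243 = 639 minutes
That is 10 hours and 39 minutes

639


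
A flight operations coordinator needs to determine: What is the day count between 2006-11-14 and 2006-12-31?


Start date: 2006-11-14
End date: 2006-12-31
Nov 2006: +17 days
Dec 2006: +30 days
Total: 47 days

47


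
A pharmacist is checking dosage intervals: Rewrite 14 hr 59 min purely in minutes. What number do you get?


Hours: 14
Extra minutes: 59
Minutes per hour: 60
Hours to minutes: 14 x 60 = 840
Total: 840 + 59 = 899

899


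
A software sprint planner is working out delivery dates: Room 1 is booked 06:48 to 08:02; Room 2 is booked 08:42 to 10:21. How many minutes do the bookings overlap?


Interval A: [408, 482] minutes from midnight
Interval B: [522, 621] minutes from midnight
Overlap start = max(408, 522) = 522
Overlap end = min(482, 621) = 482
End <= start, so the intervals do not overlap: 0 minutes

0


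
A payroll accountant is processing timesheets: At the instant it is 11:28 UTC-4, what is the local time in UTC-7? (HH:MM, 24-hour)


Local time: 11:28 at UTC-4 (offset -4h)
Target zone: UTC-7 (offset -7h)
Difference: -7 - (-4) = -3 hours
Calculation: 11 + (-3) = 8
Result: 08:28

08:28


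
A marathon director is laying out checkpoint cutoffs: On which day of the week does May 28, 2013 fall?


Date: 2013-05-28
January 1, 2013 is a Tuesday
Day of year: 148
Offset from Jan 1: 147 days
147 mod 7 = 0
Result: Tuesday

Tuesday


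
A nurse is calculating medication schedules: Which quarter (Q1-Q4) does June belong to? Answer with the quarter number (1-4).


Month: June (month 6)
Q1: January-March (months 1-3)
Q2: April-June (months 4-6)
Q3: July-September (months 7-9)
Q4: October-December (months 10-12)
Month 6 falls in Q2

2


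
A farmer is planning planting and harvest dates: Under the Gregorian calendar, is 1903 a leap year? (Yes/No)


Year: 1903
Divisible by 4? 1903 / 4 = 475.75 -> No
Not divisible by 4, so NOT a leap year

No


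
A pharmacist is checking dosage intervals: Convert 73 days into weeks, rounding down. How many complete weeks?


Total days: 73
Days per week: 7
Division: 73 / 7 = 10 remainder 3
Complete weeks: 10
Remaining days: 3

10


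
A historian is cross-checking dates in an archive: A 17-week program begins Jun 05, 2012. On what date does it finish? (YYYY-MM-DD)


Start: 2012-06-05
Weeks to add: 17
Convert to days: 17 x 7 = 119 days
Add 119 days to 2012-06-05
Result: 2012-10-02

2012-10-02


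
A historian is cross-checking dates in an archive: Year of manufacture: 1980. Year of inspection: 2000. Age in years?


Birth year: 1980
Current year: 2000
Age = current year - birth year
Age = 2000 - 1980 = 20

20


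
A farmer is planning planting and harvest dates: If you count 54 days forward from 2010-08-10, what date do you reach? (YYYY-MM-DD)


Start: 2010-08-10
Adding 54 days
Days remaining in August: 21
After August: 33 days still to add
September 2010: 30 days, 3 remaining
October 2010 has 31 days, need 3
Result: 2010-10-03

2010-10-03


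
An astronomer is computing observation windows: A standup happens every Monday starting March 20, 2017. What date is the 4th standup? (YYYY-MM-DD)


First occurrence: 2017-03-20 (occurrence 1)
Each occurrence is 7 days after the previous.
Occurrence 4 is 3 weeks after the first.
3 weeks = 21 days
2017-03-20 + 21 days = 2017-04-10

2017-04-10


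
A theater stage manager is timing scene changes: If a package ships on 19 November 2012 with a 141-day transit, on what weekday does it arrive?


Start: 2012-11-19 (Monday)
Step 1 - find target date: add 141 days
  2012-11-19 + 141 days = 2013-04-09
Step 2 - day of week:
  141 mod 7 = 1
  Monday + 1 days -> Tuesday
Result: Tuesday (2013-04-09)

Tuesday


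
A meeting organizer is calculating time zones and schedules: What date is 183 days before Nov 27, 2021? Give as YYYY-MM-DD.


Start: 2021-11-27
Subtracting 183 days
Days already passed in November: 27
After going back through November: 156 more days to subtract
October 2021: 31 days, 125 remaining
September 2021: 30 days, 95 remaining
August 2021: 31 days, 64 remaining
July 2021: 31 days, 33 remaining
Result: 2021-05-28

2021-05-28


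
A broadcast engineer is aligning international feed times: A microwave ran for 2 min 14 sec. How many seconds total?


Minutes: 2
Extra seconds: 14
Seconds per minute: 60
Minutes to seconds: 2 x 60 = 120
Total: 120 + 14 = 134

134


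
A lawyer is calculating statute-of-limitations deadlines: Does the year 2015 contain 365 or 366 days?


Year: 2015
Check leap year rules:
Divisible by 4? No
2015 is not a leap year
Days: 365

365


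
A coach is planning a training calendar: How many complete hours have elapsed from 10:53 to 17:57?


Start: 10:53
End: 17:57
Hour difference: 17 - 10 = 7 hours
Minute difference: 57 - 53 = 4 minutes
Total minutes: 424
Complete hours: 424 / 60 = 7 (remainder 4)

7


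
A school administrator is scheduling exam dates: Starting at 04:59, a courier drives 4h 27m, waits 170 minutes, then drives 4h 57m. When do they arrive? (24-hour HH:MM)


Depart: 04:59
Leg 1: +267 min -> 09:26
Layover: +170 min -> 12:16
Leg 2: +297 min -> 17:13
Total travel: 734 minutes = 12h 14m
Arrival: 17:13

17:13


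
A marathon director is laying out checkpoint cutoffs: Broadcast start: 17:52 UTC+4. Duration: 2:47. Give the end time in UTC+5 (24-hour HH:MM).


Start: 17:52 in UTC+4
Step 1 - add duration:
  minutes: 52 + 47 = 99 (carry 1h)
  hours: 17 + 2 + 1 = 20
  end in UTC+4: 20:39
Step 2 - convert UTC+4 -> UTC+5:
  offset difference: 5 - (4) = 1 hours
  20 + (1) = 21 -> mod 24 = 21
Result: 21:39 in UTC+5

21:39


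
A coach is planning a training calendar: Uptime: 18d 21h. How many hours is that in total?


Days: 18
Extra hours: 21
Hours per day: 24
Days to hours: 18 x 24 = 432
Total: 432 + 21 = 453

453


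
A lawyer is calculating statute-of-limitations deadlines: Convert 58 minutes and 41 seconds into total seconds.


Minutes: 58
Seconds: 41
Convert minutes to seconds: 58 x 60 = 3480
Add remaining seconds: 3480 + 41 = 3521

3521


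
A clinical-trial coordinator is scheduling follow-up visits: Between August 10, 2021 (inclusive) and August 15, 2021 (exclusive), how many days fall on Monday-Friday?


Start: 2021-08-10 (Tuesday)
End (exclusive): 2021-08-15 (Sunday)
Total calendar days: 5
Full weeks: 5 // 7 = 0 -> 0 weekdays
Remaining 5 days starting on Tuesday:
  Tue(w), Wed(w), Thu(w), Fri(w), Sat(-) -> 4 weekdays
Total business days: 0 + 4 = 4

4


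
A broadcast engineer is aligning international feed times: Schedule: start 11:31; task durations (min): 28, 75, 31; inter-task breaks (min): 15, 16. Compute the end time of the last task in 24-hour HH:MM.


Start: 11:31 = 691 min from midnight
  after task 1 (28 min): 11:59
  after break (15 min): 12:14
  after task 2 (75 min): 13:29
  after break (16 min): 13:45
  after task 3 (31 min): 14:16
Total elapsed: 165 minutes
End time: 14:16

14:16


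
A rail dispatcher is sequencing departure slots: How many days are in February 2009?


Month: February
Year: 2009
2009 is not a leap year
February has 28 days
Total: 28 days

28


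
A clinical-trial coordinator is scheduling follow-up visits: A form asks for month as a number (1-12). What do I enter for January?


Calendar month order:
1. January <--
2. February
January is month number 1

1


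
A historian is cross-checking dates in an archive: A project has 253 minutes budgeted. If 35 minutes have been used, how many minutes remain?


Total budget: 253 minutes
Time used: 35 minutes
Remaining: 253 - 35 = 218 minutes
Percent used: 13.8%
Percent remaining: 86.2%

218


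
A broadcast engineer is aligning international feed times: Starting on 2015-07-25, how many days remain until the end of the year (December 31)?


Start: July 25, 2015
End: December 31, 2015
Days left in July: 6
August: 31
September: 30
October: 31
November: 30
... plus remaining months
Sum of remaining months: 153
Total: 6 + 153 = 159

159


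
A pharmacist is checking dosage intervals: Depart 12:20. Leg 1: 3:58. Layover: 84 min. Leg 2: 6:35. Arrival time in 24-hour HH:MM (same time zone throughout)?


Depart: 12:20
Leg 1: +238 min -> 16:18
Layover: +84 min -> 17:42
Leg 2: +395 min -> 00:17
Total travel: 717 minutes = 11h 57m
Arrival: 00:17

00:17


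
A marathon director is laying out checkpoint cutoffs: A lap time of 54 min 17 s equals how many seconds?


Minutes: 54
Seconds: 17
Convert minutes to seconds: 54 x 60 = 3240
Add remaining seconds: 3240 + 17 = 3257

3257


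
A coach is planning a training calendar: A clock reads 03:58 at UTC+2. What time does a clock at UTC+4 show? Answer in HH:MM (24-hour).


Local time: 03:58 at UTC+2 (offset 2h)
Target zone: UTC+4 (offset 4h)
Difference: 4 - (2) = 2 hours
Calculation: 3 + (2) = 5
Result: 05:58

05:58


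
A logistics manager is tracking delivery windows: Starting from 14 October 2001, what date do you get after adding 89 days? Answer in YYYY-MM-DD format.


Start: 2001-10-14
Adding 89 days
Days remaining in October: 17
After October: 72 days still to add
November 2001: 30 days, 42 remaining
December 2001: 31 days, 11 remaining
January 2002 has 31 days, need 11
Result: 2002-01-11

2002-01-11


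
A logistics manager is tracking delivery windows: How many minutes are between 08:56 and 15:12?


Start time: 08:56 = 536 minutes from midnight
End time: 15:12 = 912 minutes from midnight
Difference: 912 - 536 = 376 minutes
That is 6 hours and 16 minutes

376


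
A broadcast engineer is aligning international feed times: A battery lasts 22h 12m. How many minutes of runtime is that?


Hours: 22
Extra minutes: 12
Minutes per hour: 60
Hours to minutes: 22 x 60 = 1320
Total: 1320 + 12 = 1332

1332


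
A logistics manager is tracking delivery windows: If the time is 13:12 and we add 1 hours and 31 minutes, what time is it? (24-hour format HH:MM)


Start time: 13:12
Adding: 1 hours 31 minutes
Minutes: 12 + 31 = 43
Hours: 13 + 1 + 0 = 14
Result: 14:43

14:43


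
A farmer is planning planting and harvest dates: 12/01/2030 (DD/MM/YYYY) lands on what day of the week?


Date: 2030-01-12
January 1, 2030 is a Tuesday
Day of year: 12
Offset from Jan 1: 11 days
11 mod 7 = 4
Result: Saturday

Saturday


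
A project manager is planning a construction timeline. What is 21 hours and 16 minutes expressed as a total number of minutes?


Hours: 21
Minutes: 16
Convert hours to minutes: 21 x 60 = 1260
Add remaining minutes: 1260 + 16 = 1276

1276


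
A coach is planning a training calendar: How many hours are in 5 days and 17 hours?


Days: 5
Extra hours: 17
Hours per day: 24
Days to hours: 5 x 24 = 120
Total: 120 + 17 = 137

137


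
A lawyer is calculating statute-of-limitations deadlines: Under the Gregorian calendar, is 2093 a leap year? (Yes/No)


Year: 2093
Divisible by 4? 2093 / 4 = 523.25 -> No
Not divisible by 4, so NOT a leap year

No


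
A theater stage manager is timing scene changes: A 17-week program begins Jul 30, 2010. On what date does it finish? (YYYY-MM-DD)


Start: 2010-07-30
Weeks to add: 17
Convert to days: 17 x 7 = 119 days
Add 119 days to 2010-07-30
Result: 2010-11-26

2010-11-26


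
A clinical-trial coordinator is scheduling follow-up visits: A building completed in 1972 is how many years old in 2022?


Birth year: 1972
Current year: 2022
Age = current year - birth year
Age = 2022 - 1972 = 50

50


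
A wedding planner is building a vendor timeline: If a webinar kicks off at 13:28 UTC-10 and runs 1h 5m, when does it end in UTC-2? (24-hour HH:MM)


Start: 13:28 in UTC-10
Step 1 - add duration:
  minutes: 28 + 5 = 33
  hours: 13 + 1 + 0 = 14
  end in UTC-10: 14:33
Step 2 - convert UTC-10 -> UTC-2:
  offset difference: -2 - (-10) = 8 hours
  14 + (8) = 22 -> mod 24 = 22
Result: 22:33 in UTC-2

22:33


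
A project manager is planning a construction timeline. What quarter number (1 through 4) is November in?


Month: November (month 11)
Q1: January-March (months 1-3)
Q2: April-June (months 4-6)
Q3: July-September (months 7-9)
Q4: October-December (months 10-12)
Month 11 falls in Q4

4


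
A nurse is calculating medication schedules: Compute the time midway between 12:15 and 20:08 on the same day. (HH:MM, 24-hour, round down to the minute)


Start time: 12:15 = 735 minutes from midnight
End time: 20:08 = 1208 minutes from midnight
Sum: 735 + 1208 = 1943
Midpoint: 1943 / 2 = 971 minutes
Convert: 971 / 60 = 16 hours, 11 minutes
Result: 16:11

16:11


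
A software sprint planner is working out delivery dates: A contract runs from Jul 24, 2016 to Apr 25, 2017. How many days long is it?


Start date: 2016-07-24
End date: 2017-04-25
Jul 2016: +8 days
Aug 2016: +31 days
Sep 2016: +30 days
... (7 more months)
Total: 275 days

275


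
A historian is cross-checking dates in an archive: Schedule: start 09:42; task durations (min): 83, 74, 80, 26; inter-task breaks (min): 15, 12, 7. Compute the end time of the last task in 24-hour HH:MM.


Start: 09:42 = 582 min from midnight
  after task 1 (83 min): 11:05
  after break (15 min): 11:20
  after task 2 (74 min): 12:34
  after break (12 min): 12:46
  after task 3 (80 min): 14:06
  after break (7 min): 14:13
  after task 4 (26 min): 14:39
Total elapsed: 297 minutes
End time: 14:39

14:39


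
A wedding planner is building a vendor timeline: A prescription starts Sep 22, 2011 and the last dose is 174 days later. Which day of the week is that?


Start: 2011-09-22 (Thursday)
Step 1 - find target date: add 174 days
  2011-09-22 + 174 days = 2012-03-14
Step 2 - day of week:
  174 mod 7 = 6
  Thursday + 6 days -> Wednesday
Result: Wednesday (2012-03-14)

Wednesday


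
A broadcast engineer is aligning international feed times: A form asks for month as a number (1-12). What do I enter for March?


Calendar month order:
2. February
3. March <--
4. April
March is month number 3

3


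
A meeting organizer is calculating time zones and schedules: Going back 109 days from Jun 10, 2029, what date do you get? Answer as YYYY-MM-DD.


Start: 2029-06-10
Subtracting 109 days
Days already passed in June: 10
After going back through June: 99 more days to subtract
May 2029: 31 days, 68 remaining
April 2029: 30 days, 38 remaining
March 2029: 31 days, 7 remaining
February 2029 has 28 days, need 7
Result: 2029-02-21

2029-02-21


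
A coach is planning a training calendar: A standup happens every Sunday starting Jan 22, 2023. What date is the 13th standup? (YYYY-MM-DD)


First occurrence: 2023-01-22 (occurrence 1)
Each occurrence is 7 days after the previous.
Occurrence 13 is 12 weeks after the first.
12 weeks = 84 days
2023-01-22 + 84 days = 2023-04-16

2023-04-16


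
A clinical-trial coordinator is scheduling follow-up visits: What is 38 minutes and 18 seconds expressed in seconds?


Minutes: 38
Extra seconds: 18
Seconds per minute: 60
Minutes to seconds: 38 x 60 = 2280
Total: 2280 + 18 = 2298

2298


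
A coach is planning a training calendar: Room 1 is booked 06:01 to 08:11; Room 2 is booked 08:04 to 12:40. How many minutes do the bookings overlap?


Interval A: [361, 491] minutes from midnight
Interval B: [484, 760] minutes from midnight
Overlap start = max(361, 484) = 484
Overlap end = min(491, 760) = 491
Overlap = 491 - 484 = 7 minutes

7


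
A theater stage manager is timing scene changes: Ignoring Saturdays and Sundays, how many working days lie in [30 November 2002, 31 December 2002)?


Start: 2002-11-30 (Saturday)
End (exclusive): 2002-12-31 (Tuesday)
Total calendar days: 31
Full weeks: 31 // 7 = 4 -> 20 weekdays
Remaining 3 days starting on Saturday:
  Sat(-), Sun(-), Mon(w) -> 1 weekdays
Total business days: 20 + 1 = 21

21


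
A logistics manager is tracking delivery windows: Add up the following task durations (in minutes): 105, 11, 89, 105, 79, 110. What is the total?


Durations: 105, 11, 89, 105, 79, 110
Running sum: 105
+ 11 = 116
+ 89 = 205
+ 105 = 310
+ 79 = 389
+ 110 = 499
Total duration: 499 minutes
That is 8 hours and 19 minutes

499


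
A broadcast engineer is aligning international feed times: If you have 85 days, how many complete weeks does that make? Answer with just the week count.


Total days: 85
Days per week: 7
Division: 85 / 7 = 12 remainder 1
Complete weeks: 12
Remaining days: 1

12


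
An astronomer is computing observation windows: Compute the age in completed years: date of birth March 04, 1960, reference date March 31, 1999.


Birth: 1960-03-04
Reference: 1999-03-31
Year difference: 1999 - 1960 = 39
Has birthday (03-04) occurred by 03-31? Yes
Age in full years: 39

39


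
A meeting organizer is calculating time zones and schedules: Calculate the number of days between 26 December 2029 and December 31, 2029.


Start: December 26, 2029
End: December 31, 2029
Days left in December: 5
Total: 5 days

5


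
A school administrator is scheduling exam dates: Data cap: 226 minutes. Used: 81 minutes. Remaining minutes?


Total budget: 226 minutes
Time used: 81 minutes
Remaining: 226 - 81 = 145 minutes
Percent used: 35.8%
Percent remaining: 64.2%

145


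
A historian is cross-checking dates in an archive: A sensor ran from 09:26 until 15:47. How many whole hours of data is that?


Start: 09:26
End: 15:47
Hour difference: 15 - 9 = 6 hours
Minute difference: 47 - 26 = 21 minutes
Total minutes: 381
Complete hours: 381 / 60 = 6 (remainder 21)

6


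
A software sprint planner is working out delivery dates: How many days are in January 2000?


Month: January
Year: 2000
January is a 31-day month
Total: 31 days

31


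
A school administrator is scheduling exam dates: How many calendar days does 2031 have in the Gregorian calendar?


Year: 2031
Check leap year rules:
Divisible by 4? No
2031 is not a leap year
Days: 365

365


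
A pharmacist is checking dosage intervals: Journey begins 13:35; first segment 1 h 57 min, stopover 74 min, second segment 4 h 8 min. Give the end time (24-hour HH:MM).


Depart: 13:35
Leg 1: +117 min -> 15:32
Layover: +74 min -> 16:46
Leg 2: +248 min -> 20:54
Total travel: 439 minutes = 7h 19m
Arrival: 20:54

20:54


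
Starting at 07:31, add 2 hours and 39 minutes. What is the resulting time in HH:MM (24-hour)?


Start time: 07:31
Adding: 2 hours 39 minutes
Minutes: 31 + 39 = 70
Minute overflow: 70 >= 60, so carry 1 hour, minutes = 10
Hours: 7 + 2 + 1 = 10
Result: 10:10

10:10


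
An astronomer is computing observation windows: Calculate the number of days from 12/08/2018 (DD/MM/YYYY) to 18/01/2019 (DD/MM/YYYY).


Start date: 2018-08-12
End date: 2019-01-18
Aug 2018: +20 days
Sep 2018: +30 days
Oct 2018: +31 days
... (3 more months)
Total: 159 days

159


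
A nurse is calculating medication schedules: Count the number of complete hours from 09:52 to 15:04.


Start: 09:52
End: 15:04
Hour difference: 15 - 9 = 6 hours
Minute difference: 4 - 52 = -48 minutes
Total minutes: 312
Complete hours: 312 / 60 = 5 (remainder 12)

5


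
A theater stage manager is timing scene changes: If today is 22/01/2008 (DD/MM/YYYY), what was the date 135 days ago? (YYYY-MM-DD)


Start: 2008-01-22
Subtracting 135 days
Days already passed in January: 22
After going back through January: 113 more days to subtract
December 2007: 31 days, 82 remaining
November 2007: 30 days, 52 remaining
October 2007: 31 days, 21 remaining
September 2007 has 30 days, need 21
Result: 2007-09-09

2007-09-09


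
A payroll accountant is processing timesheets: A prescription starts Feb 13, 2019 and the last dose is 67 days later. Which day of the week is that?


Start: 2019-02-13 (Wednesday)
Step 1 - find target date: add 67 days
  2019-02-13 + 67 days = 2019-04-21
Step 2 - day of week:
  67 mod 7 = 4
  Wednesday + 4 days -> Sunday
Result: Sunday (2019-04-21)

Sunday


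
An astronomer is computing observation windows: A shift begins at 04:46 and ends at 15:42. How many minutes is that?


Start time: 04:46 = 286 minutes from midnight
End time: 15:42 = 942 minutes from midnight
Difference: 942 - 286 = 656 minutes
That is 10 hours and 56 minutes

656


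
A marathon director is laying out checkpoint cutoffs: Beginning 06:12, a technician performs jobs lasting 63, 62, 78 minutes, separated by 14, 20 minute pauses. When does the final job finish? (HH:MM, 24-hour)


Start: 06:12 = 372 min from midnight
  after task 1 (63 min): 07:15
  after break (14 min): 07:29
  after task 2 (62 min): 08:31
  after break (20 min): 08:51
  after task 3 (78 min): 10:09
Total elapsed: 237 minutes
End time: 10:09

10:09


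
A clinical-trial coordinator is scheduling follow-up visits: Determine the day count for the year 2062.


Year: 2062
Check leap year rules:
Divisible by 4? No
2062 is not a leap year
Days: 365

365


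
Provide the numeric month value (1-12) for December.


Calendar month order:
11. November
12. December <--
December is month number 12

12


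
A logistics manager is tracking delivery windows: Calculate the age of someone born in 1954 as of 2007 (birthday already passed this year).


Birth year: 1954
Current year: 2007
Age = current year - birth year
Age = 2007 - 1954 = 53

53


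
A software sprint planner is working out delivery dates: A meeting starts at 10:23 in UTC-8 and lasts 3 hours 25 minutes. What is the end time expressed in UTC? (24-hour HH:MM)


Start: 10:23 in UTC-8
Step 1 - add duration:
  minutes: 23 + 25 = 48
  hours: 10 + 3 + 0 = 13
  end in UTC-8: 13:48
Step 2 - convert UTC-8 -> UTC:
  offset difference: 0 - (-8) = 8 hours
  13 + (8) = 21 -> mod 24 = 21
Result: 21:48 in UTC

21:48


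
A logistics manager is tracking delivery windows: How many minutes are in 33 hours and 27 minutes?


Hours: 33
Extra minutes: 27
Minutes per hour: 60
Hours to minutes: 33 x 60 = 1980
Total: 1980 + 27 = 2007

2007


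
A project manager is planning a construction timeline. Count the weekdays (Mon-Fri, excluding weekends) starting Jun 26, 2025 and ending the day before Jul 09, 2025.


Start: 2025-06-26 (Thursday)
End (exclusive): 2025-07-09 (Wednesday)
Total calendar days: 13
Full weeks: 13 // 7 = 1 -> 5 weekdays
Remaining 6 days starting on Thursday:
  Thu(w), Fri(w), Sat(-), Sun(-), Mon(w), Tue(w) -> 4 weekdays
Total business days: 5 + 4 = 9

9


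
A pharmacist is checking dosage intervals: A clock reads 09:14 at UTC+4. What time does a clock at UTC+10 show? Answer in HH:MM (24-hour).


Local time: 09:14 at UTC+4 (offset 4h)
Target zone: UTC+10 (offset 10h)
Difference: 10 - (4) = 6 hours
Calculation: 9 + (6) = 15
Result: 15:14

15:14


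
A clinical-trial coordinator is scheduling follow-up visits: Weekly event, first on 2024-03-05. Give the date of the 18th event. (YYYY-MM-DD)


First occurrence: 2024-03-05 (occurrence 1)
Each occurrence is 7 days after the previous.
Occurrence 18 is 17 weeks after the first.
17 weeks = 119 days
2024-03-05 + 119 days = 2024-07-02

2024-07-02


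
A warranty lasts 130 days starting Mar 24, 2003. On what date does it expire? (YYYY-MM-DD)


Start: 2003-03-24
Adding 130 days
Days remaining in March: 7
After March: 123 days still to add
April 2003: 30 days, 93 remaining
May 2003: 31 days, 62 remaining
June 2003: 30 days, 32 remaining
July 2003: 31 days, 1 remaining
Result: 2003-08-01

2003-08-01


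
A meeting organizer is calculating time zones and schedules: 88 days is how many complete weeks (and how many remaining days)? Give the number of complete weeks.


Total days: 88
Days per week: 7
Division: 88 / 7 = 12 remainder 4
Complete weeks: 12
Remaining days: 4

12


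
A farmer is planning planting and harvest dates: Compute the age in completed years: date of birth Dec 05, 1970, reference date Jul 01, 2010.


Birth: 1970-12-05
Reference: 2010-07-01
Year difference: 2010 - 1970 = 40
Has birthday (12-05) occurred by 07-01? No
Birthday not yet reached this year -> subtract 1
Age in full years: 39

39


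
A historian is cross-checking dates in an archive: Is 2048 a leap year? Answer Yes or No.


Year: 2048
Divisible by 4? 2048 / 4 = 512.0 -> Yes
Divisible by 100? 2048 / 100 = 20.48 -> No
Divisible by 4 but not 100, so it IS a leap year

Yes


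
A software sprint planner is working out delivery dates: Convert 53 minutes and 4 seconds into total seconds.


Minutes: 53
Seconds: 4
Convert minutes to seconds: 53 x 60 = 3180
Add remaining seconds: 3180 + 4 = 3184

3184


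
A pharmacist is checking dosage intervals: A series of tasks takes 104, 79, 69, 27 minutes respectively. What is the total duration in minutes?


Durations: 104, 79, 69, 27
Running sum: 104
+ 79 = 183
+ 69 = 252
+ 27 = 279
Total duration: 279 minutes
That is 4 hours and 39 minutes

279


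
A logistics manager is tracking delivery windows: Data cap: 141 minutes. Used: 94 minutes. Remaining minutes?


Total budget: 141 minutes
Time used: 94 minutes
Remaining: 141 - 94 = 47 minutes
Percent used: 66.7%
Percent remaining: 33.3%

47


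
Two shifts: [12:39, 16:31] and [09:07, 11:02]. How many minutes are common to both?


Interval A: [759, 991] minutes from midnight
Interval B: [547, 662] minutes from midnight
Overlap start = max(759, 547) = 759
Overlap end = min(991, 662) = 662
End <= start, so the intervals do not overlap: 0 minutes

0


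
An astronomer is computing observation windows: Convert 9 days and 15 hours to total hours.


Days: 9
Extra hours: 15
Hours per day: 24
Days to hours: 9 x 24 = 216
Total: 216 + 15 = 231

231


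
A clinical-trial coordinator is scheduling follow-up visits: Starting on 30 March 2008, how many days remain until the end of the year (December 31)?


Start: March 30, 2008
End: December 31, 2008
Days left in March: 1
April: 30
May: 31
June: 30
July: 31
... plus remaining months
Sum of remaining months: 275
Total: 1 + 275 = 276

276


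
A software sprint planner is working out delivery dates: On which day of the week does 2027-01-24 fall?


Date: 2027-01-24
January 1, 2027 is a Friday
Day of year: 24
Offset from Jan 1: 23 days
23 mod 7 = 2
Result: Sunday

Sunday


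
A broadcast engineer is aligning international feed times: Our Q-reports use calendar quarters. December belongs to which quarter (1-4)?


Month: December (month 12)
Q1: January-March (months 1-3)
Q2: April-June (months 4-6)
Q3: July-September (months 7-9)
Q4: October-December (months 10-12)
Month 12 falls in Q4

4


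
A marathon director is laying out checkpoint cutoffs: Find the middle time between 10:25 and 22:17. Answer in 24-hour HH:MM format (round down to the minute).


Start time: 10:25 = 625 minutes from midnight
End time: 22:17 = 1337 minutes from midnight
Sum: 625 + 1337 = 1962
Midpoint: 1962 / 2 = 981 minutes
Convert: 981 / 60 = 16 hours, 21 minutes
Result: 16:21

16:21


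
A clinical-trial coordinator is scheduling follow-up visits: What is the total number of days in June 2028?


Month: June
Year: 2028
June is a 30-day month
Total: 30 days

30


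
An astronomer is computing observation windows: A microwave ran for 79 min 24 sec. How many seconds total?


Minutes: 79
Extra seconds: 24
Seconds per minute: 60
Minutes to seconds: 79 x 60 = 4740
Total: 4740 + 24 = 4764

4764


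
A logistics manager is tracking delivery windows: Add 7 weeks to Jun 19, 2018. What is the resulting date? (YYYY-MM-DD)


Start: 2018-06-19
Weeks to add: 7
Convert to days: 7 x 7 = 49 days
Add 49 days to 2018-06-19
Result: 2018-08-07

2018-08-07


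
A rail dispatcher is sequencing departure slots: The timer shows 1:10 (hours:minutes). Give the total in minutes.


Hours: 1
Minutes: 10
Convert hours to minutes: 1 x 60 = 60
Add remaining minutes: 60 + 10 = 70

70


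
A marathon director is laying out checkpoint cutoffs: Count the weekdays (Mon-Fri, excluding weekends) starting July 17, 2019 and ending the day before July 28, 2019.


Start: 2019-07-17 (Wednesday)
End (exclusive): 2019-07-28 (Sunday)
Total calendar days: 11
Full weeks: 11 // 7 = 1 -> 5 weekdays
Remaining 4 days starting on Wednesday:
  Wed(w), Thu(w), Fri(w), Sat(-) -> 3 weekdays
Total business days: 5 + 3 = 8

8


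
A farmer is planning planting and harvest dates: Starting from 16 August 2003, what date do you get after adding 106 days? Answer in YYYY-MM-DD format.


Start: 2003-08-16
Adding 106 days
Days remaining in August: 15
After August: 91 days still to add
September 2003: 30 days, 61 remaining
October 2003: 31 days, 30 remaining
November 2003 has 30 days, need 30
Result: 2003-11-30

2003-11-30


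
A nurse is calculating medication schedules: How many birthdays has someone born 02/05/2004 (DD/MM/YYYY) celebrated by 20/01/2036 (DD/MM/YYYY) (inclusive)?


Birth: 2004-05-02
Reference: 2036-01-20
Year difference: 2036 - 2004 = 32
Has birthday (05-02) occurred by 01-20? No
Birthday not yet reached this year -> subtract 1
Age in full years: 31

31


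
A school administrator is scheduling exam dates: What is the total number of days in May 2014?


Month: May
Year: 2014
May is a 31-day month
Total: 31 days

31


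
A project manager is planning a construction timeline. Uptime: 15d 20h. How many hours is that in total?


Days: 15
Extra hours: 20
Hours per day: 24
Days to hours: 15 x 24 = 360
Total: 360 + 20 = 380

380


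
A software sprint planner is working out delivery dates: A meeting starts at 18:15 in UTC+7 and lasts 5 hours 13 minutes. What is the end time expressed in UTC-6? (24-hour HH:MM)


Start: 18:15 in UTC+7
Step 1 - add duration:
  minutes: 15 + 13 = 28
  hours: 18 + 5 + 0 = 23
  end in UTC+7: 23:28
Step 2 - convert UTC+7 -> UTC-6:
  offset difference: -6 - (7) = -13 hours
  23 + (-13) = 10 -> mod 24 = 10
Result: 10:28 in UTC-6

10:28


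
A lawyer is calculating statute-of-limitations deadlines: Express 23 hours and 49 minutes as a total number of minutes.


Hours: 23
Extra minutes: 49
Minutes per hour: 60
Hours to minutes: 23 x 60 = 1380
Total: 1380 + 49 = 1429

1429


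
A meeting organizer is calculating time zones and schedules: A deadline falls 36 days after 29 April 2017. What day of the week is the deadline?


Start: 2017-04-29 (Saturday)
Step 1 - find target date: add 36 days
  2017-04-29 + 36 days = 2017-06-04
Step 2 - day of week:
  36 mod 7 = 1
  Saturday + 1 days -> Sunday
Result: Sunday (2017-06-04)

Sunday


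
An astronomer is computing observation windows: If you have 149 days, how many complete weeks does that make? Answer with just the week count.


Total days: 149
Days per week: 7
Division: 149 / 7 = 21 remainder 2
Complete weeks: 21
Remaining days: 2

21


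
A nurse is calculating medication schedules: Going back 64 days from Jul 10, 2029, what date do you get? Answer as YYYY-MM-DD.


Start: 2029-07-10
Subtracting 64 days
Days already passed in July: 10
After going back through July: 54 more days to subtract
June 2029: 30 days, 24 remaining
May 2029 has 31 days, need 24
Result: 2029-05-07

2029-05-07


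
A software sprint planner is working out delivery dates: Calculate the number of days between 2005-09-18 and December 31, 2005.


Start: September 18, 2005
End: December 31, 2005
Days left in September: 12
October: 31
November: 30
December: 31
Sum of remaining months: 92
Total: 12 + 92 = 104

104


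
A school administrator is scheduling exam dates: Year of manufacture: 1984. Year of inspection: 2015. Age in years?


Birth year: 1984
Current year: 2015
Age = current year - birth year
Age = 2015 - 1984 = 31

31


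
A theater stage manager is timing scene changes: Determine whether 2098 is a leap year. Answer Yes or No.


Year: 2098
Divisible by 4? 2098 / 4 = 524.5 -> No
Not divisible by 4, so NOT a leap year

No


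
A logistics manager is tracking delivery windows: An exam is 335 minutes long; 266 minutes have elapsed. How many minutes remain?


Total budget: 335 minutes
Time used: 266 minutes
Remaining: 335 - 266 = 69 minutes
Percent used: 79.4%
Percent remaining: 20.6%

69


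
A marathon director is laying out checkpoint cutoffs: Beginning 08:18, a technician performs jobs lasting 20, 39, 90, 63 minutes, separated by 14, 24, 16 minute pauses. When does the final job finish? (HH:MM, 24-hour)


Start: 08:18 = 498 min from midnight
  after task 1 (20 min): 08:38
  after break (14 min): 08:52
  after task 2 (39 min): 09:31
  after break (24 min): 09:55
  after task 3 (90 min): 11:25
  after break (16 min): 11:41
  after task 4 (63 min): 12:44
Total elapsed: 266 minutes
End time: 12:44

12:44


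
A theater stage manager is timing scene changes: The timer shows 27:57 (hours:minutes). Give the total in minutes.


Hours: 27
Minutes: 57
Convert hours to minutes: 27 x 60 = 1620
Add remaining minutes: 1620 + 57 = 1677

1677


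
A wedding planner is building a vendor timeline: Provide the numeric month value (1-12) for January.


Calendar month order:
1. January <--
2. February
January is month number 1

1


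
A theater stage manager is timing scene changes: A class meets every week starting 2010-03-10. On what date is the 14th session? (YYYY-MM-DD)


First occurrence: 2010-03-10 (occurrence 1)
Each occurrence is 7 days after the previous.
Occurrence 14 is 13 weeks after the first.
13 weeks = 91 days
2010-03-10 + 91 days = 2010-06-09

2010-06-09
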